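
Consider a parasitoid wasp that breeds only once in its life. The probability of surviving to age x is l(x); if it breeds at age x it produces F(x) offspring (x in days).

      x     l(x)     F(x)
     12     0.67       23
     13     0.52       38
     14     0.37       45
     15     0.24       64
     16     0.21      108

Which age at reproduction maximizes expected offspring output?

16

Expected offspring if breeding at age x = l(x) × F(x):
  age 12: 0.67 × 23 = 15.410
  age 13: 0.52 × 38 = 19.760
  age 14: 0.37 × 45 = 16.650
  age 15: 0.24 × 64 = 15.360
  age 16: 0.21 × 108 = 22.680
Maximum at age 16 (22.680).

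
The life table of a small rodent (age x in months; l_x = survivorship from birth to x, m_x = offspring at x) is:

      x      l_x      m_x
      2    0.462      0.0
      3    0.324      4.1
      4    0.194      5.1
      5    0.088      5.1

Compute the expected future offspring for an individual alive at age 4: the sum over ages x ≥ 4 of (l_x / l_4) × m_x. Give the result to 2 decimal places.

l_4 = 0.194. Conditional survival from age 4 to x is l_x / l_4.
  x=4: (0.194/0.194) × 5.1 = 5.1000
  x=5: (0.088/0.194) × 5.1 = 2.3134
Sum = 5.1000 + 2.3134 = 7.4134

7.41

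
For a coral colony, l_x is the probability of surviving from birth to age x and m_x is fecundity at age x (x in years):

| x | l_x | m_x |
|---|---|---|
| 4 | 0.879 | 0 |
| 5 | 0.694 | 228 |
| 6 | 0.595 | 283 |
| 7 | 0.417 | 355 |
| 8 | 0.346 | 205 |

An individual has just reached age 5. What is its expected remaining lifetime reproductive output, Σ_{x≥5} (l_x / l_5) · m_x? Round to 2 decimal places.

786.14

l_5 = 0.694. Conditional survival from age 5 to x is l_x / l_5.
  x=5: (0.694/0.694) × 228 = 228.0000
  x=6: (0.595/0.694) × 283 = 242.6297
  x=7: (0.417/0.694) × 355 = 213.3069
  x=8: (0.346/0.694) × 205 = 102.2046
Sum = 228.0000 + 242.6297 + 213.3069 + 102.2046 = 786.1412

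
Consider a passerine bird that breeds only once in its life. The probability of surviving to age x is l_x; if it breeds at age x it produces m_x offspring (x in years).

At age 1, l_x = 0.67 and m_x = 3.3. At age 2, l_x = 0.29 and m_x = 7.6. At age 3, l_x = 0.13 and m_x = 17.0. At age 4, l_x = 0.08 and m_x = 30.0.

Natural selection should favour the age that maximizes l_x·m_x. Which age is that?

4

Expected offspring if breeding at age x = l_x × m_x:
  age 1: 0.67 × 3.3 = 2.211
  age 2: 0.29 × 7.6 = 2.204
  age 3: 0.13 × 17.0 = 2.210
  age 4: 0.08 × 30.0 = 2.400
Maximum at age 4 (2.400).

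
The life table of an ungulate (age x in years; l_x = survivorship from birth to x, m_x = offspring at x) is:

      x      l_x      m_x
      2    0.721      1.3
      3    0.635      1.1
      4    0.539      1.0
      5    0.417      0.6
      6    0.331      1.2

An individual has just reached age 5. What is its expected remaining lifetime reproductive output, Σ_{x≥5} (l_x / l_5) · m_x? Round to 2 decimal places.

l_5 = 0.417. Conditional survival from age 5 to x is l_x / l_5.
  x=5: (0.417/0.417) × 0.6 = 0.6000
  x=6: (0.331/0.417) × 1.2 = 0.9525
Sum = 0.6000 + 0.9525 = 1.5525

1.55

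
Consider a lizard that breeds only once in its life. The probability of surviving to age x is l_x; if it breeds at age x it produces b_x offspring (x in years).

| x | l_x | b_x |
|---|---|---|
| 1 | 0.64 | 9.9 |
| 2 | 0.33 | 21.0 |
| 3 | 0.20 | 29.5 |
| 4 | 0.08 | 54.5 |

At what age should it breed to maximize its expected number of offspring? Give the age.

2

Expected offspring if breeding at age x = l_x × b_x:
  age 1: 0.64 × 9.9 = 6.336
  age 2: 0.33 × 21.0 = 6.930
  age 3: 0.20 × 29.5 = 5.900
  age 4: 0.08 × 54.5 = 4.360
Maximum at age 2 (6.930).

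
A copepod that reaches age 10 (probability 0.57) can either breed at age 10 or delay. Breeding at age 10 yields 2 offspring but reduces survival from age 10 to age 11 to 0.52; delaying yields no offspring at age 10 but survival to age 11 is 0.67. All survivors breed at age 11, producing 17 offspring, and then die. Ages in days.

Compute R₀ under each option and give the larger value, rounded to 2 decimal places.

breed at age 10: R₀ = 0.57 × (2 + 0.52 × 17) = 0.57 × 10.8400 = 6.1788
delay to age 11: R₀ = 0.57 × (0.67 × 17) = 0.57 × 11.3900 = 6.4923
Higher: delay to age 11 (6.4923).

6.49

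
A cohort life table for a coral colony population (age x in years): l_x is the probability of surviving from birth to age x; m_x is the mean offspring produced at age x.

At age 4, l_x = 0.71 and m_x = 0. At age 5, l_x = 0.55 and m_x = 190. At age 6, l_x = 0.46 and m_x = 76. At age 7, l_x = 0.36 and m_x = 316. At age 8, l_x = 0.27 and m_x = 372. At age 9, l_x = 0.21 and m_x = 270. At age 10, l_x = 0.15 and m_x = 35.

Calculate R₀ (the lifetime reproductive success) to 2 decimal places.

415.61

R₀ = Σ l_x m_x:
  age 4: 0.71 × 0 = 0.0000
  age 5: 0.55 × 190 = 104.5000
  age 6: 0.46 × 76 = 34.9600
  age 7: 0.36 × 316 = 113.7600
  age 8: 0.27 × 372 = 100.4400
  age 9: 0.21 × 270 = 56.7000
  age 10: 0.15 × 35 = 5.2500
R₀ = 0.0000 + 104.5000 + 34.9600 + 113.7600 + 100.4400 + 56.7000 + 5.2500 = 415.6100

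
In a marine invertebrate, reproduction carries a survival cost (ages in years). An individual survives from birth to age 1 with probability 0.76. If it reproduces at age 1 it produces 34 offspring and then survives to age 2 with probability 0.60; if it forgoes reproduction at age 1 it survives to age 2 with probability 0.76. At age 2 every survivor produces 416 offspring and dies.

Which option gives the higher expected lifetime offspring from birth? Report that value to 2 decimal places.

240.28

breed at age 1: R₀ = 0.76 × (34 + 0.60 × 416) = 0.76 × 283.6000 = 215.5360
delay to age 2: R₀ = 0.76 × (0.76 × 416) = 0.76 × 316.1600 = 240.2816
Higher: delay to age 2 (240.2816).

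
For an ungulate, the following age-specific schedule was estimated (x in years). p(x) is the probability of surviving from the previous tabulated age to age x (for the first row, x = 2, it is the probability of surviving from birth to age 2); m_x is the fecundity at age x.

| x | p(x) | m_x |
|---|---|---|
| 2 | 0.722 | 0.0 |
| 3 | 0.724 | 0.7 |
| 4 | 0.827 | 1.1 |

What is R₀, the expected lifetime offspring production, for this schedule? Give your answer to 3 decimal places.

0.841

Survivorship from birth: l_x = p_2·p_3·…·p_x.
  l_2 = 0.72200
  l_3 = 0.52273
  l_4 = 0.43230
R₀ = Σ l_x m_x:
  age 2: 0.72200 × 0.0 = 0.0000
  age 3: 0.52273 × 0.7 = 0.3659
  age 4: 0.43230 × 1.1 = 0.4755
R₀ = 0.0000 + 0.3659 + 0.4755 = 0.8414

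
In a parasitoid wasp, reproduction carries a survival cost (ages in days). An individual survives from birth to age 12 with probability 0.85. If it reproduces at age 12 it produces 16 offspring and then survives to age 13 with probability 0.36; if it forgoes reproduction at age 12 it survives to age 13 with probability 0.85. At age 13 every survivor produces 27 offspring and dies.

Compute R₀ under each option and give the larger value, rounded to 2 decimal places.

21.86

breed at age 12: R₀ = 0.85 × (16 + 0.36 × 27) = 0.85 × 25.7200 = 21.8620
delay to age 13: R₀ = 0.85 × (0.85 × 27) = 0.85 × 22.9500 = 19.5075
Higher: breed at age 12 (21.8620).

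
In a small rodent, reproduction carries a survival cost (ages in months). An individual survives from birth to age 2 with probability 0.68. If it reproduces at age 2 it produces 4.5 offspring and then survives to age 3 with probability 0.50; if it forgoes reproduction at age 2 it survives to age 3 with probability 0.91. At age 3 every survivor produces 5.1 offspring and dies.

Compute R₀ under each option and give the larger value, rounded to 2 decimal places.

breed at age 2: R₀ = 0.68 × (4.5 + 0.50 × 5.1) = 0.68 × 7.0500 = 4.7940
delay to age 3: R₀ = 0.68 × (0.91 × 5.1) = 0.68 × 4.6410 = 3.1559
Higher: breed at age 2 (4.7940).

4.79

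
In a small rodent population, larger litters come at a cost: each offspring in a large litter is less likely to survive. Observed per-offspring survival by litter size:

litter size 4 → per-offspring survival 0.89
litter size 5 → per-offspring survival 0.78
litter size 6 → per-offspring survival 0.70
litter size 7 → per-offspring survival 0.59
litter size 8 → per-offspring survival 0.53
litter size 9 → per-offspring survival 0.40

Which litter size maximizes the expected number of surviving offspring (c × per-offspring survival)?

Expected surviving offspring = c × s(c):
  c=4: 4 × 0.89 = 3.560
  c=5: 5 × 0.78 = 3.900
  c=6: 6 × 0.70 = 4.200
  c=7: 7 × 0.59 = 4.130
  c=8: 8 × 0.53 = 4.240
  c=9: 9 × 0.40 = 3.600
Maximum at c = 8 (4.240 surviving offspring).

8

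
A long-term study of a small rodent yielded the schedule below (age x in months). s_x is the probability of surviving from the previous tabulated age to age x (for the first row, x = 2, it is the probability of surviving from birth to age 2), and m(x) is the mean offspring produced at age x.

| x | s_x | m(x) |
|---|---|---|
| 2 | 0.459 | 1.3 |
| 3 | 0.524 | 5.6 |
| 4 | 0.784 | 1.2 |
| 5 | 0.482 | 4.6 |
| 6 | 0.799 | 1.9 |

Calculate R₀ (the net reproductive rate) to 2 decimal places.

Survivorship from birth: l_x = s_2·s_3·…·s_x.
  l_2 = 0.45900
  l_3 = 0.24052
  l_4 = 0.18856
  l_5 = 0.09089
  l_6 = 0.07262
R₀ = Σ l_x m(x):
  age 2: 0.45900 × 1.3 = 0.5967
  age 3: 0.24052 × 5.6 = 1.3469
  age 4: 0.18856 × 1.2 = 0.2263
  age 5: 0.09089 × 4.6 = 0.4181
  age 6: 0.07262 × 1.9 = 0.1380
R₀ = 0.5967 + 1.3469 + 0.2263 + 0.4181 + 0.1380 = 2.7260

2.73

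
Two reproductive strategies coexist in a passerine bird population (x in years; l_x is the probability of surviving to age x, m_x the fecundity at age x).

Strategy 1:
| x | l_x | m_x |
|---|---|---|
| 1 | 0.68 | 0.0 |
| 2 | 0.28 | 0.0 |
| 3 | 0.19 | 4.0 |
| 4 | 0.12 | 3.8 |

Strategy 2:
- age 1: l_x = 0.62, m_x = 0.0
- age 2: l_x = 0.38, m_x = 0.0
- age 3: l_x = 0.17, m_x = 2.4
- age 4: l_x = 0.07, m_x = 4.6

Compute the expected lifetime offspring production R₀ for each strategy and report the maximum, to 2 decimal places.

1.22

Strategy 1: R₀ = 0.68×0.0 + 0.28×0.0 + 0.19×4.0 + 0.12×3.8 = 1.2160
Strategy 2: R₀ = 0.62×0.0 + 0.38×0.0 + 0.17×2.4 + 0.07×4.6 = 0.7300
Highest R₀: strategy 1 with 1.2160.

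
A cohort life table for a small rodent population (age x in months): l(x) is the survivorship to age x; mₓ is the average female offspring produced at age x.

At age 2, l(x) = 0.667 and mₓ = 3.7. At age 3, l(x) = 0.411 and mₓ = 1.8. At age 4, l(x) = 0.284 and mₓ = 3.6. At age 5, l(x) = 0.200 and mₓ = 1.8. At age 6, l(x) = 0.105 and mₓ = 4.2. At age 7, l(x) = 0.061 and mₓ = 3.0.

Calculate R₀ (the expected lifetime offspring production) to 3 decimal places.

5.214

R₀ = Σ l(x) mₓ:
  age 2: 0.667 × 3.7 = 2.4679
  age 3: 0.411 × 1.8 = 0.7398
  age 4: 0.284 × 3.6 = 1.0224
  age 5: 0.200 × 1.8 = 0.3600
  age 6: 0.105 × 4.2 = 0.4410
  age 7: 0.061 × 3.0 = 0.1830
R₀ = 2.4679 + 0.7398 + 1.0224 + 0.3600 + 0.4410 + 0.1830 = 5.2141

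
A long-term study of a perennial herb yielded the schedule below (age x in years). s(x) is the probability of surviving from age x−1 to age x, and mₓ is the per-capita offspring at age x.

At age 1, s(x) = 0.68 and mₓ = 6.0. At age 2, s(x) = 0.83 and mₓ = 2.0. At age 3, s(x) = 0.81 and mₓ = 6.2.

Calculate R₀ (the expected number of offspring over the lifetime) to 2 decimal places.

8.04

Survivorship from birth: l_x = s_1·s_2·…·s_x.
  l_1 = 0.68000
  l_2 = 0.56440
  l_3 = 0.45716
R₀ = Σ l_x mₓ:
  age 1: 0.68000 × 6.0 = 4.0800
  age 2: 0.56440 × 2.0 = 1.1288
  age 3: 0.45716 × 6.2 = 2.8344
R₀ = 4.0800 + 1.1288 + 2.8344 = 8.0432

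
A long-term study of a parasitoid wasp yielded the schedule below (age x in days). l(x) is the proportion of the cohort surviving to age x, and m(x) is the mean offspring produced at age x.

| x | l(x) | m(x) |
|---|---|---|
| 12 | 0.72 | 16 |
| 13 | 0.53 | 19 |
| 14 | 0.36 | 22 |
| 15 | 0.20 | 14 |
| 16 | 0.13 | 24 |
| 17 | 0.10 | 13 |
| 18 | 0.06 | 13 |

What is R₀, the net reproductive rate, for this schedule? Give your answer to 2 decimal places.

37.51

R₀ = Σ l(x) m(x):
  age 12: 0.72 × 16 = 11.5200
  age 13: 0.53 × 19 = 10.0700
  age 14: 0.36 × 22 = 7.9200
  age 15: 0.20 × 14 = 2.8000
  age 16: 0.13 × 24 = 3.1200
  age 17: 0.10 × 13 = 1.3000
  age 18: 0.06 × 13 = 0.7800
R₀ = 11.5200 + 10.0700 + 7.9200 + 2.8000 + 3.1200 + 1.3000 + 0.7800 = 37.5100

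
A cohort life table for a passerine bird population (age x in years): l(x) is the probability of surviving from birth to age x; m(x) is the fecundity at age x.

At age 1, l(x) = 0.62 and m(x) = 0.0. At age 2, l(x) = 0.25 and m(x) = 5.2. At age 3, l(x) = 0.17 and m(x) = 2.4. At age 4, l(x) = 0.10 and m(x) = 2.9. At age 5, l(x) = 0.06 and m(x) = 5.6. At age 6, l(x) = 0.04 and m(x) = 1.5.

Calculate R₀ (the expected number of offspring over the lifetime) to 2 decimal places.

2.39

R₀ = Σ l(x) m(x):
  age 1: 0.62 × 0.0 = 0.0000
  age 2: 0.25 × 5.2 = 1.3000
  age 3: 0.17 × 2.4 = 0.4080
  age 4: 0.10 × 2.9 = 0.2900
  age 5: 0.06 × 5.6 = 0.3360
  age 6: 0.04 × 1.5 = 0.0600
R₀ = 0.0000 + 1.3000 + 0.4080 + 0.2900 + 0.3360 + 0.0600 = 2.3940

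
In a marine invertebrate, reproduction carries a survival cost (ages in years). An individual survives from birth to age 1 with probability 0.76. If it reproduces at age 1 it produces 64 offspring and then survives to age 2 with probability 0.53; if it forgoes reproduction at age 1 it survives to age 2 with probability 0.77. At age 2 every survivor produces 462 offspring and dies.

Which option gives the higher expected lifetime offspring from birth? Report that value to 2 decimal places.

breed at age 1: R₀ = 0.76 × (64 + 0.53 × 462) = 0.76 × 308.8600 = 234.7336
delay to age 2: R₀ = 0.76 × (0.77 × 462) = 0.76 × 355.7400 = 270.3624
Higher: delay to age 2 (270.3624).

270.36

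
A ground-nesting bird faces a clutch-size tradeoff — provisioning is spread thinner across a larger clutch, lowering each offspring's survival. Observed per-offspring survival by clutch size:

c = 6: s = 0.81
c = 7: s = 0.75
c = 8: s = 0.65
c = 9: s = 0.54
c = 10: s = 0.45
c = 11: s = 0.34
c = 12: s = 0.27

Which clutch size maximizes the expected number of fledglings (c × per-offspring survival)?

Expected fledglings = c × s(c):
  c=6: 6 × 0.81 = 4.860
  c=7: 7 × 0.75 = 5.250
  c=8: 8 × 0.65 = 5.200
  c=9: 9 × 0.54 = 4.860
  c=10: 10 × 0.45 = 4.500
  c=11: 11 × 0.34 = 3.740
  c=12: 12 × 0.27 = 3.240
Maximum at c = 7 (5.250 fledglings).

7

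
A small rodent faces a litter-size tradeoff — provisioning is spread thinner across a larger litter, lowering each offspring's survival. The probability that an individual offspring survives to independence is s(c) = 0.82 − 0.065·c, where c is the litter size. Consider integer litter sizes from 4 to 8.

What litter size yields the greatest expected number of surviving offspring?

Expected surviving offspring = c × s(c):
  c=4: 4 × 0.560 = 2.240
  c=5: 5 × 0.495 = 2.475
  c=6: 6 × 0.430 = 2.580
  c=7: 7 × 0.365 = 2.555
  c=8: 8 × 0.300 = 2.400
Maximum at c = 6 (2.580 surviving offspring).

6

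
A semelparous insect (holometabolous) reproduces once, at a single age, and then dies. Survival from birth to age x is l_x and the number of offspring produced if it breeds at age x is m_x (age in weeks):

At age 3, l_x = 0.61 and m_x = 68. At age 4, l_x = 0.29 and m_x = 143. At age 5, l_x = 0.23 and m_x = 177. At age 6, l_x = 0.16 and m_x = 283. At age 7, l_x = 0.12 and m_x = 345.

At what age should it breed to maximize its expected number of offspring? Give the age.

Expected offspring if breeding at age x = l_x × m_x:
  age 3: 0.61 × 68 = 41.480
  age 4: 0.29 × 143 = 41.470
  age 5: 0.23 × 177 = 40.710
  age 6: 0.16 × 283 = 45.280
  age 7: 0.12 × 345 = 41.400
Maximum at age 6 (45.280).

6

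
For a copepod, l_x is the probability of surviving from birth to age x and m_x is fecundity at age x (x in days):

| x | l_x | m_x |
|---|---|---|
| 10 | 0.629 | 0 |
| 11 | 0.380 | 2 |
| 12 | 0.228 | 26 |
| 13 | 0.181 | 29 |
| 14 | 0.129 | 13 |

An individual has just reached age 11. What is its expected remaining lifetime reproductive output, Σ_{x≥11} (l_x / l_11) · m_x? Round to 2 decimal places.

l_11 = 0.380. Conditional survival from age 11 to x is l_x / l_11.
  x=11: (0.380/0.380) × 2 = 2.0000
  x=12: (0.228/0.380) × 26 = 15.6000
  x=13: (0.181/0.380) × 29 = 13.8132
  x=14: (0.129/0.380) × 13 = 4.4132
Sum = 2.0000 + 15.6000 + 13.8132 + 4.4132 = 35.8263

35.83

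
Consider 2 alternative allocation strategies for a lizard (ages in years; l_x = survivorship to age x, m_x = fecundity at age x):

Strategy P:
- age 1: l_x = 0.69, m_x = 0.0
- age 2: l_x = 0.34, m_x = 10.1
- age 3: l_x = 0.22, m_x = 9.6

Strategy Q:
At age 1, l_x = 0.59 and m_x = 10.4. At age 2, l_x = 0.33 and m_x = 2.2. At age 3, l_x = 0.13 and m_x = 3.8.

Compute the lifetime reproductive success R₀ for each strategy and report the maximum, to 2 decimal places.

Strategy P: R₀ = 0.69×0.0 + 0.34×10.1 + 0.22×9.6 = 5.5460
Strategy Q: R₀ = 0.59×10.4 + 0.33×2.2 + 0.13×3.8 = 7.3560
Highest R₀: strategy Q with 7.3560.

7.36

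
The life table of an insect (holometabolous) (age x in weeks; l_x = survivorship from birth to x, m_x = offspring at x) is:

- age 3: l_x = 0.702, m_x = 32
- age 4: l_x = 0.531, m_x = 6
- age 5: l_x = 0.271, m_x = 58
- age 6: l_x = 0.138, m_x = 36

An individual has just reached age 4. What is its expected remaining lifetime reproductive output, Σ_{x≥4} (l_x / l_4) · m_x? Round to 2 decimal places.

44.96

l_4 = 0.531. Conditional survival from age 4 to x is l_x / l_4.
  x=4: (0.531/0.531) × 6 = 6.0000
  x=5: (0.271/0.531) × 58 = 29.6008
  x=6: (0.138/0.531) × 36 = 9.3559
Sum = 6.0000 + 29.6008 + 9.3559 = 44.9567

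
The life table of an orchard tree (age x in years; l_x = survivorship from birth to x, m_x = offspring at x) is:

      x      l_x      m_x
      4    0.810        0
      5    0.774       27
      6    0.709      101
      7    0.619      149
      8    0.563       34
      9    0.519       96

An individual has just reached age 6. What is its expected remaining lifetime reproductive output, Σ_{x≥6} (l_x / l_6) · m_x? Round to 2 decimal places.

l_6 = 0.709. Conditional survival from age 6 to x is l_x / l_6.
  x=6: (0.709/0.709) × 101 = 101.0000
  x=7: (0.619/0.709) × 149 = 130.0860
  x=8: (0.563/0.709) × 34 = 26.9986
  x=9: (0.519/0.709) × 96 = 70.2736
Sum = 101.0000 + 130.0860 + 26.9986 + 70.2736 = 328.3583

328.36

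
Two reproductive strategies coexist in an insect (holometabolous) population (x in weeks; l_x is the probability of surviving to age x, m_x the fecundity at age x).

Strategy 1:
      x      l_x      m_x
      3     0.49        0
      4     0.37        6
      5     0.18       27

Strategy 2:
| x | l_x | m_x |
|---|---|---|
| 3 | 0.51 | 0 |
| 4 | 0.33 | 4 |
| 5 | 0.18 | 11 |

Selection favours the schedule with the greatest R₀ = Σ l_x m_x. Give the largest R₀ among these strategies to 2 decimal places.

7.08

Strategy 1: R₀ = 0.49×0 + 0.37×6 + 0.18×27 = 7.0800
Strategy 2: R₀ = 0.51×0 + 0.33×4 + 0.18×11 = 3.3000
Highest R₀: strategy 1 with 7.0800.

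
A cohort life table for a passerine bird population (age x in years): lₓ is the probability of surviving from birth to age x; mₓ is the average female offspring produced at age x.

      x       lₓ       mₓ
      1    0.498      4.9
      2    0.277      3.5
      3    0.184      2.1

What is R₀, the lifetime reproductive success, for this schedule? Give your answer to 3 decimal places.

3.796

R₀ = Σ lₓ mₓ:
  age 1: 0.498 × 4.9 = 2.4402
  age 2: 0.277 × 3.5 = 0.9695
  age 3: 0.184 × 2.1 = 0.3864
R₀ = 2.4402 + 0.9695 + 0.3864 = 3.7961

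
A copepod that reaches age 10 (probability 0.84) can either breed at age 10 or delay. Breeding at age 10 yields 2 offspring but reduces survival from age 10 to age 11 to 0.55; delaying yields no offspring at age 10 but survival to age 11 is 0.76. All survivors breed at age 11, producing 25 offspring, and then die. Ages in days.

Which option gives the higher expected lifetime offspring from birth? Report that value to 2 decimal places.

breed at age 10: R₀ = 0.84 × (2 + 0.55 × 25) = 0.84 × 15.7500 = 13.2300
delay to age 11: R₀ = 0.84 × (0.76 × 25) = 0.84 × 19.0000 = 15.9600
Higher: delay to age 11 (15.9600).

15.96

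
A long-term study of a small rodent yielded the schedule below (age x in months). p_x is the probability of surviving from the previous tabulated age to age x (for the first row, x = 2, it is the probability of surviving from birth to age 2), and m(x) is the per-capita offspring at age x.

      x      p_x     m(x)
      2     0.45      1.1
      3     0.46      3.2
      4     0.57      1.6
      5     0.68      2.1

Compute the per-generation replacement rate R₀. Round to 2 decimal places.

Survivorship from birth: l_x = p_2·p_3·…·p_x.
  l_2 = 0.45000
  l_3 = 0.20700
  l_4 = 0.11799
  l_5 = 0.08023
R₀ = Σ l_x m(x):
  age 2: 0.45000 × 1.1 = 0.4950
  age 3: 0.20700 × 3.2 = 0.6624
  age 4: 0.11799 × 1.6 = 0.1888
  age 5: 0.08023 × 2.1 = 0.1685
R₀ = 0.4950 + 0.6624 + 0.1888 + 0.1685 = 1.5147

1.51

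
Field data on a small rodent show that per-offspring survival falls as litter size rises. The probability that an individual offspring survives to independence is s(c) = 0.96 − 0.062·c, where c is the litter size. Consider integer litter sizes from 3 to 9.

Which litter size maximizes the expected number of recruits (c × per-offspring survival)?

Expected recruits = c × s(c):
  c=3: 3 × 0.774 = 2.322
  c=4: 4 × 0.712 = 2.848
  c=5: 5 × 0.650 = 3.250
  c=6: 6 × 0.588 = 3.528
  c=7: 7 × 0.526 = 3.682
  c=8: 8 × 0.464 = 3.712
  c=9: 9 × 0.402 = 3.618
Maximum at c = 8 (3.712 recruits).

8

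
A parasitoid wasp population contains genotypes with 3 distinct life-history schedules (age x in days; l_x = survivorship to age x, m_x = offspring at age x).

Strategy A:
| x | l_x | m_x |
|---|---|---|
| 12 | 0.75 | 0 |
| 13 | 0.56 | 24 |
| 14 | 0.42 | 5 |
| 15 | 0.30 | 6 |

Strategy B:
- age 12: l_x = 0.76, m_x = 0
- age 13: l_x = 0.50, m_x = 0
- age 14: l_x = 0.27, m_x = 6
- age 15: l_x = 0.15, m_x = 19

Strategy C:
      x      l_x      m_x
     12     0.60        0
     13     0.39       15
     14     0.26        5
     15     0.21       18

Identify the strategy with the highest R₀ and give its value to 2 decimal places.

17.34

Strategy A: R₀ = 0.75×0 + 0.56×24 + 0.42×5 + 0.30×6 = 17.3400
Strategy B: R₀ = 0.76×0 + 0.50×0 + 0.27×6 + 0.15×19 = 4.4700
Strategy C: R₀ = 0.60×0 + 0.39×15 + 0.26×5 + 0.21×18 = 10.9300
Highest R₀: strategy A with 17.3400.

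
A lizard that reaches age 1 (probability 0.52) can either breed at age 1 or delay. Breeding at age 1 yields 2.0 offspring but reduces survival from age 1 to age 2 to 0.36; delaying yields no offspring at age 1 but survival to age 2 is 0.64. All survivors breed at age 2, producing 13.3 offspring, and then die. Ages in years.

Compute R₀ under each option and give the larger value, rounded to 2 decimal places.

breed at age 1: R₀ = 0.52 × (2.0 + 0.36 × 13.3) = 0.52 × 6.7880 = 3.5298
delay to age 2: R₀ = 0.52 × (0.64 × 13.3) = 0.52 × 8.5120 = 4.4262
Higher: delay to age 2 (4.4262).

4.43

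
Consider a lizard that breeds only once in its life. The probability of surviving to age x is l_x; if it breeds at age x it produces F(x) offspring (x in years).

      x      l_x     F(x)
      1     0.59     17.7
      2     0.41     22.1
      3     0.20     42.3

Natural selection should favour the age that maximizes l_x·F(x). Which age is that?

1

Expected offspring if breeding at age x = l_x × F(x):
  age 1: 0.59 × 17.7 = 10.443
  age 2: 0.41 × 22.1 = 9.061
  age 3: 0.20 × 42.3 = 8.460
Maximum at age 1 (10.443).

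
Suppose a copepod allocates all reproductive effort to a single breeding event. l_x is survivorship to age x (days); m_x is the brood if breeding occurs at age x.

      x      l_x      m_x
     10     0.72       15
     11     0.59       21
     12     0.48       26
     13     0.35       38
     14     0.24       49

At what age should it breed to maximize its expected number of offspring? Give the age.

Expected offspring if breeding at age x = l_x × m_x:
  age 10: 0.72 × 15 = 10.800
  age 11: 0.59 × 21 = 12.390
  age 12: 0.48 × 26 = 12.480
  age 13: 0.35 × 38 = 13.300
  age 14: 0.24 × 49 = 11.760
Maximum at age 13 (13.300).

13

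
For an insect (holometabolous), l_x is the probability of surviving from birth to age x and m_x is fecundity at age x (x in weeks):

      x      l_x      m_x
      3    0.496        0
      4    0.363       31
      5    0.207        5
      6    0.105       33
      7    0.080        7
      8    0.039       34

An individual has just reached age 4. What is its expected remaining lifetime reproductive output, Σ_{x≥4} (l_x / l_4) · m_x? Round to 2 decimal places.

48.59

l_4 = 0.363. Conditional survival from age 4 to x is l_x / l_4.
  x=4: (0.363/0.363) × 31 = 31.0000
  x=5: (0.207/0.363) × 5 = 2.8512
  x=6: (0.105/0.363) × 33 = 9.5455
  x=7: (0.080/0.363) × 7 = 1.5427
  x=8: (0.039/0.363) × 34 = 3.6529
Sum = 31.0000 + 2.8512 + 9.5455 + 1.5427 + 3.6529 = 48.5923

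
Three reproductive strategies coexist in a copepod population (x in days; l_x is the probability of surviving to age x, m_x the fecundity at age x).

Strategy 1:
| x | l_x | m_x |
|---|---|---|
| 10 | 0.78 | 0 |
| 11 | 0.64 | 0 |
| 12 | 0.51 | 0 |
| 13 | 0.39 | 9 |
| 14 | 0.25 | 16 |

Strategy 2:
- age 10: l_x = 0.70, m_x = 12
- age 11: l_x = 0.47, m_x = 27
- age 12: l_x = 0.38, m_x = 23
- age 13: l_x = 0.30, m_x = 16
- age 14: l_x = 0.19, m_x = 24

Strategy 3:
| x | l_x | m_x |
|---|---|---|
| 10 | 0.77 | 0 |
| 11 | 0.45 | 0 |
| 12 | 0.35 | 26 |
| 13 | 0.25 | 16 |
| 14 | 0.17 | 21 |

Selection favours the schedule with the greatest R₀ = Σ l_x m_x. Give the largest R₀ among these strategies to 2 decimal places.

Strategy 1: R₀ = 0.78×0 + 0.64×0 + 0.51×0 + 0.39×9 + 0.25×16 = 7.5100
Strategy 2: R₀ = 0.70×12 + 0.47×27 + 0.38×23 + 0.30×16 + 0.19×24 = 39.1900
Strategy 3: R₀ = 0.77×0 + 0.45×0 + 0.35×26 + 0.25×16 + 0.17×21 = 16.6700
Highest R₀: strategy 2 with 39.1900.

39.19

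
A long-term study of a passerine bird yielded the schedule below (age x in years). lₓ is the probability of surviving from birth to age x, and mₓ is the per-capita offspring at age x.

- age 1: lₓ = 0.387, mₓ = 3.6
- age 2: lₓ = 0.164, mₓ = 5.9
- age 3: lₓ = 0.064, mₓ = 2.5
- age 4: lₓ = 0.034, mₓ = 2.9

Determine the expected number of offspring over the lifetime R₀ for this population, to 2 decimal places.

R₀ = Σ lₓ mₓ:
  age 1: 0.387 × 3.6 = 1.3932
  age 2: 0.164 × 5.9 = 0.9676
  age 3: 0.064 × 2.5 = 0.1600
  age 4: 0.034 × 2.9 = 0.0986
R₀ = 1.3932 + 0.9676 + 0.1600 + 0.0986 = 2.6194

2.62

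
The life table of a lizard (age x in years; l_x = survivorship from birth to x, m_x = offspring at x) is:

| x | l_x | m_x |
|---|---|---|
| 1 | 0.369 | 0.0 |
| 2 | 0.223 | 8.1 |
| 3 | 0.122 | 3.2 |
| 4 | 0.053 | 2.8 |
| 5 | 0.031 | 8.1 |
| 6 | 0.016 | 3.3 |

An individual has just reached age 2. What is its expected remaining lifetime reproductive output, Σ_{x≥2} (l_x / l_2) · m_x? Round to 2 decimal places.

11.88

l_2 = 0.223. Conditional survival from age 2 to x is l_x / l_2.
  x=2: (0.223/0.223) × 8.1 = 8.1000
  x=3: (0.122/0.223) × 3.2 = 1.7507
  x=4: (0.053/0.223) × 2.8 = 0.6655
  x=5: (0.031/0.223) × 8.1 = 1.1260
  x=6: (0.016/0.223) × 3.3 = 0.2368
Sum = 8.1000 + 1.7507 + 0.6655 + 1.1260 + 0.2368 = 11.8789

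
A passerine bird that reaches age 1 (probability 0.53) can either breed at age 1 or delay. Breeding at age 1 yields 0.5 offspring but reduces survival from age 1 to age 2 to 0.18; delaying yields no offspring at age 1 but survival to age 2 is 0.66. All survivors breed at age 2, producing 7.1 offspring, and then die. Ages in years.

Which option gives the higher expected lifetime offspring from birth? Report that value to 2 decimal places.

2.48

breed at age 1: R₀ = 0.53 × (0.5 + 0.18 × 7.1) = 0.53 × 1.7780 = 0.9423
delay to age 2: R₀ = 0.53 × (0.66 × 7.1) = 0.53 × 4.6860 = 2.4836
Higher: delay to age 2 (2.4836).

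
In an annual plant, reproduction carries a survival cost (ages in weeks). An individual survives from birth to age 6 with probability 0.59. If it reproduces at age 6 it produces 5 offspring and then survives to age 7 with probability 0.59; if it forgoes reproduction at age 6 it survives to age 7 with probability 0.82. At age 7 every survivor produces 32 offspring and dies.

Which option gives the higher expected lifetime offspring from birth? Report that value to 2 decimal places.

15.48

breed at age 6: R₀ = 0.59 × (5 + 0.59 × 32) = 0.59 × 23.8800 = 14.0892
delay to age 7: R₀ = 0.59 × (0.82 × 32) = 0.59 × 26.2400 = 15.4816
Higher: delay to age 7 (15.4816).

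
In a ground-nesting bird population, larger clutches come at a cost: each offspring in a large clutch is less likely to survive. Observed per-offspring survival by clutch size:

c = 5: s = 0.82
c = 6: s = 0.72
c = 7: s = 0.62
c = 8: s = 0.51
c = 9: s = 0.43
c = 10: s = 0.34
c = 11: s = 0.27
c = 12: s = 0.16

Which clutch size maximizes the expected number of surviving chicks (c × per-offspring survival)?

Expected surviving chicks = c × s(c):
  c=5: 5 × 0.82 = 4.100
  c=6: 6 × 0.72 = 4.320
  c=7: 7 × 0.62 = 4.340
  c=8: 8 × 0.51 = 4.080
  c=9: 9 × 0.43 = 3.870
  c=10: 10 × 0.34 = 3.400
  c=11: 11 × 0.27 = 2.970
  c=12: 12 × 0.16 = 1.920
Maximum at c = 7 (4.340 surviving chicks).

7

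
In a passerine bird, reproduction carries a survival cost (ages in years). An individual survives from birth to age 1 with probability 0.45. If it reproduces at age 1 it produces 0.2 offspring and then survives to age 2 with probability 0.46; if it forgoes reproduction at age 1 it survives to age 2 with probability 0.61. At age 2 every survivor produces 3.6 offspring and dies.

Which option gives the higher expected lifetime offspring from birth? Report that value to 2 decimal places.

0.99

breed at age 1: R₀ = 0.45 × (0.2 + 0.46 × 3.6) = 0.45 × 1.8560 = 0.8352
delay to age 2: R₀ = 0.45 × (0.61 × 3.6) = 0.45 × 2.1960 = 0.9882
Higher: delay to age 2 (0.9882).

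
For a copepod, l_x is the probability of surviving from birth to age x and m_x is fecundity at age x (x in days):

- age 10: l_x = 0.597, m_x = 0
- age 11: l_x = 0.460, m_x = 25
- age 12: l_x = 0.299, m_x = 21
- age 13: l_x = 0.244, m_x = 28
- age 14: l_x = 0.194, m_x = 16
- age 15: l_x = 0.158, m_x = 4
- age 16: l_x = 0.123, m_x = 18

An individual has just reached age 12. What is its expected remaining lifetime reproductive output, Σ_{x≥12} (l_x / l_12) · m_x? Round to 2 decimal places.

l_12 = 0.299. Conditional survival from age 12 to x is l_x / l_12.
  x=12: (0.299/0.299) × 21 = 21.0000
  x=13: (0.244/0.299) × 28 = 22.8495
  x=14: (0.194/0.299) × 16 = 10.3813
  x=15: (0.158/0.299) × 4 = 2.1137
  x=16: (0.123/0.299) × 18 = 7.4047
Sum = 21.0000 + 22.8495 + 10.3813 + 2.1137 + 7.4047 = 63.7492

63.75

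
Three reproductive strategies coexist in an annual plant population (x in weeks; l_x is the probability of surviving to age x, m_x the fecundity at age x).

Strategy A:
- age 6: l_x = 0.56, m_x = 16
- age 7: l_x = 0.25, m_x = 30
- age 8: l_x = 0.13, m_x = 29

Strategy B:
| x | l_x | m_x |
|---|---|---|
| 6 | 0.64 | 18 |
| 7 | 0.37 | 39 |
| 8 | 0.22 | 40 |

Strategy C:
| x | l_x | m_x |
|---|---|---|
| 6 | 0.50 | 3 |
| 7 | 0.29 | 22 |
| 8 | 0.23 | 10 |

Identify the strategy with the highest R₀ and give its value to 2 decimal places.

Strategy A: R₀ = 0.56×16 + 0.25×30 + 0.13×29 = 20.2300
Strategy B: R₀ = 0.64×18 + 0.37×39 + 0.22×40 = 34.7500
Strategy C: R₀ = 0.50×3 + 0.29×22 + 0.23×10 = 10.1800
Highest R₀: strategy B with 34.7500.

34.75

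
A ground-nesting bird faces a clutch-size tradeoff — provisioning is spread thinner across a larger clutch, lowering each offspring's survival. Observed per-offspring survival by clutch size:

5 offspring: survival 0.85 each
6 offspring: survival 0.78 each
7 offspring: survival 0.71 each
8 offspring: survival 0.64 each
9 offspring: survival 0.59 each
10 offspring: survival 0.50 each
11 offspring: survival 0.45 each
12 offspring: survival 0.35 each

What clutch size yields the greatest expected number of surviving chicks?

Expected surviving chicks = c × s(c):
  c=5: 5 × 0.85 = 4.250
  c=6: 6 × 0.78 = 4.680
  c=7: 7 × 0.71 = 4.970
  c=8: 8 × 0.64 = 5.120
  c=9: 9 × 0.59 = 5.310
  c=10: 10 × 0.50 = 5.000
  c=11: 11 × 0.45 = 4.950
  c=12: 12 × 0.35 = 4.200
Maximum at c = 9 (5.310 surviving chicks).

9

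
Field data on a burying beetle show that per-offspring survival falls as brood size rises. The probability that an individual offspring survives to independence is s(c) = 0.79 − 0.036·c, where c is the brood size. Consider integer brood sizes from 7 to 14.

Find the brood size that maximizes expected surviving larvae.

Expected surviving larvae = c × s(c):
  c=7: 7 × 0.538 = 3.766
  c=8: 8 × 0.502 = 4.016
  c=9: 9 × 0.466 = 4.194
  c=10: 10 × 0.430 = 4.300
  c=11: 11 × 0.394 = 4.334
  c=12: 12 × 0.358 = 4.296
  c=13: 13 × 0.322 = 4.186
  c=14: 14 × 0.286 = 4.004
Maximum at c = 11 (4.334 surviving larvae).

11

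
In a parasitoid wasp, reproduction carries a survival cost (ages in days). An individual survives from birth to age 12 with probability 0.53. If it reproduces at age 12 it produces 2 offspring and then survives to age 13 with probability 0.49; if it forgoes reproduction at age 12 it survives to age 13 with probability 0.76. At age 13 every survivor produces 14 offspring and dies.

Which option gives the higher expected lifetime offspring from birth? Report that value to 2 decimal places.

breed at age 12: R₀ = 0.53 × (2 + 0.49 × 14) = 0.53 × 8.8600 = 4.6958
delay to age 13: R₀ = 0.53 × (0.76 × 14) = 0.53 × 10.6400 = 5.6392
Higher: delay to age 13 (5.6392).

5.64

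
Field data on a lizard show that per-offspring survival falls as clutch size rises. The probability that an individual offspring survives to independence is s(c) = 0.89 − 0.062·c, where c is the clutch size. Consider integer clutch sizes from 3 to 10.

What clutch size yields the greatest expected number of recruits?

Expected recruits = c × s(c):
  c=3: 3 × 0.704 = 2.112
  c=4: 4 × 0.642 = 2.568
  c=5: 5 × 0.580 = 2.900
  c=6: 6 × 0.518 = 3.108
  c=7: 7 × 0.456 = 3.192
  c=8: 8 × 0.394 = 3.152
  c=9: 9 × 0.332 = 2.988
  c=10: 10 × 0.270 = 2.700
Maximum at c = 7 (3.192 recruits).

7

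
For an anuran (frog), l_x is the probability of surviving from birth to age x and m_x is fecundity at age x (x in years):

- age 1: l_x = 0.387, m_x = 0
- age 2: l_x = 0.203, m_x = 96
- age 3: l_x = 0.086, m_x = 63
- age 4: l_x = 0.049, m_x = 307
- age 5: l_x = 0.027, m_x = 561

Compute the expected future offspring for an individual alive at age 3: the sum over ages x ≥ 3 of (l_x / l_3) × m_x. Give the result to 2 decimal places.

l_3 = 0.086. Conditional survival from age 3 to x is l_x / l_3.
  x=3: (0.086/0.086) × 63 = 63.0000
  x=4: (0.049/0.086) × 307 = 174.9186
  x=5: (0.027/0.086) × 561 = 176.1279
Sum = 63.0000 + 174.9186 + 176.1279 = 414.0465

414.05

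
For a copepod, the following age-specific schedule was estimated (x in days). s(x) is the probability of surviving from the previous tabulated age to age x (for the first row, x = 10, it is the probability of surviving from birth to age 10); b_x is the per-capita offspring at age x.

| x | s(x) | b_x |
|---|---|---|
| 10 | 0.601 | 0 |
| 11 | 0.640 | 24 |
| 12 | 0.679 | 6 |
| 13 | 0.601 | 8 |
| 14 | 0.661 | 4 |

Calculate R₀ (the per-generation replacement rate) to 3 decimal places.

12.469

Survivorship from birth: l_x = s_10·s_11·…·s_x.
  l_10 = 0.60100
  l_11 = 0.38464
  l_12 = 0.26117
  l_13 = 0.15696
  l_14 = 0.10375
R₀ = Σ l_x b_x:
  age 10: 0.60100 × 0 = 0.0000
  age 11: 0.38464 × 24 = 9.2314
  age 12: 0.26117 × 6 = 1.5670
  age 13: 0.15696 × 8 = 1.2557
  age 14: 0.10375 × 4 = 0.4150
R₀ = 0.0000 + 9.2314 + 1.5670 + 1.2557 + 0.4150 = 12.4691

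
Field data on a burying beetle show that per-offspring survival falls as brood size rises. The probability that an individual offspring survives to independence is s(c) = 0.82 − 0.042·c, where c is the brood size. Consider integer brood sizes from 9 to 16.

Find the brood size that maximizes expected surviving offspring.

Expected surviving offspring = c × s(c):
  c=9: 9 × 0.442 = 3.978
  c=10: 10 × 0.400 = 4.000
  c=11: 11 × 0.358 = 3.938
  c=12: 12 × 0.316 = 3.792
  c=13: 13 × 0.274 = 3.562
  c=14: 14 × 0.232 = 3.248
  c=15: 15 × 0.190 = 2.850
  c=16: 16 × 0.148 = 2.368
Maximum at c = 10 (4.000 surviving offspring).

10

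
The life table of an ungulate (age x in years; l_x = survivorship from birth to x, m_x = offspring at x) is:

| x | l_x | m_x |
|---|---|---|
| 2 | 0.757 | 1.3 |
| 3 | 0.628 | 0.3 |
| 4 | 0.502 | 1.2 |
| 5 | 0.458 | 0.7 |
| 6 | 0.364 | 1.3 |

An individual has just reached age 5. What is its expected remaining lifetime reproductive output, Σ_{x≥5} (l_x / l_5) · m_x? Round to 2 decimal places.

1.73

l_5 = 0.458. Conditional survival from age 5 to x is l_x / l_5.
  x=5: (0.458/0.458) × 0.7 = 0.7000
  x=6: (0.364/0.458) × 1.3 = 1.0332
Sum = 0.7000 + 1.0332 = 1.7332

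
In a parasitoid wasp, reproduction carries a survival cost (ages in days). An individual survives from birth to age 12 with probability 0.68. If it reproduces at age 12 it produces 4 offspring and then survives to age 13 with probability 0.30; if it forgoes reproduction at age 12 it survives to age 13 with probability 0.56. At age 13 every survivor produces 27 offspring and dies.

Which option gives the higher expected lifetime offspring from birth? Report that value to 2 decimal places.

breed at age 12: R₀ = 0.68 × (4 + 0.30 × 27) = 0.68 × 12.1000 = 8.2280
delay to age 13: R₀ = 0.68 × (0.56 × 27) = 0.68 × 15.1200 = 10.2816
Higher: delay to age 13 (10.2816).

10.28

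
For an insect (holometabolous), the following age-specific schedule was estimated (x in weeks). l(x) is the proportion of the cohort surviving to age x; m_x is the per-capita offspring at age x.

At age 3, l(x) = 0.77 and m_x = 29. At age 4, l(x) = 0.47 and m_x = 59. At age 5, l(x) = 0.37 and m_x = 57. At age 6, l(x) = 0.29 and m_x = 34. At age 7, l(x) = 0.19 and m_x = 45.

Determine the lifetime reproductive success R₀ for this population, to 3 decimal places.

R₀ = Σ l(x) m_x:
  age 3: 0.77 × 29 = 22.3300
  age 4: 0.47 × 59 = 27.7300
  age 5: 0.37 × 57 = 21.0900
  age 6: 0.29 × 34 = 9.8600
  age 7: 0.19 × 45 = 8.5500
R₀ = 22.3300 + 27.7300 + 21.0900 + 9.8600 + 8.5500 = 89.5600

89.560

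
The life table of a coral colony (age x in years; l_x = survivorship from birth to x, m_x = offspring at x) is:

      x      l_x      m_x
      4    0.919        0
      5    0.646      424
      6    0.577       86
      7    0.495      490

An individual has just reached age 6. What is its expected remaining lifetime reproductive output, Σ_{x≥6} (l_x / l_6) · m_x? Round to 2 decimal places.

l_6 = 0.577. Conditional survival from age 6 to x is l_x / l_6.
  x=6: (0.577/0.577) × 86 = 86.0000
  x=7: (0.495/0.577) × 490 = 420.3640
Sum = 86.0000 + 420.3640 = 506.3640

506.36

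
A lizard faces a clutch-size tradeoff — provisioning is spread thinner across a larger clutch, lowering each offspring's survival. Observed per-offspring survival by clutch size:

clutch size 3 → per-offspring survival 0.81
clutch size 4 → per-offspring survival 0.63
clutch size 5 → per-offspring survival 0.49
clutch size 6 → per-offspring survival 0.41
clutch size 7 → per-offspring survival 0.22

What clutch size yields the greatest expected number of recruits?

4

Expected recruits = c × s(c):
  c=3: 3 × 0.81 = 2.430
  c=4: 4 × 0.63 = 2.520
  c=5: 5 × 0.49 = 2.450
  c=6: 6 × 0.41 = 2.460
  c=7: 7 × 0.22 = 1.540
Maximum at c = 4 (2.520 recruits).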